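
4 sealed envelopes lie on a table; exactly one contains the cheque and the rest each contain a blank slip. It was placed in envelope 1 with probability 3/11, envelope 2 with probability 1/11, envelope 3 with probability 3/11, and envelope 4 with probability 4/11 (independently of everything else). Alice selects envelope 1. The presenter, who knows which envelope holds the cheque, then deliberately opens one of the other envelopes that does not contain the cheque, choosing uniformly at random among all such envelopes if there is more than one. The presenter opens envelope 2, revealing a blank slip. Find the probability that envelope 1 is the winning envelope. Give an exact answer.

2/9

Condition on the true location of the cheque.
If it is in envelope 1 (prior 3/11): the presenter has 3 equally likely choices, so probability 1/3; weight (3/11)·(1/3) = 1/11.
If it is in envelope 2 (prior 1/11): the presenter opened envelope 2, so this case is ruled out; weight (1/11)·0 = 0.
If it is in envelope 3 (prior 3/11): the presenter has 2 equally likely choices, so probability 1/2; weight (3/11)·(1/2) = 3/22.
If it is in envelope 4 (prior 4/11): the presenter has 2 equally likely choices, so probability 1/2; weight (4/11)·(1/2) = 2/11.
The weights sum to 9/22.
So P(the cheque in envelope 1 | the presenter opened envelope 2) = (1/11) / (9/22) = 2/9.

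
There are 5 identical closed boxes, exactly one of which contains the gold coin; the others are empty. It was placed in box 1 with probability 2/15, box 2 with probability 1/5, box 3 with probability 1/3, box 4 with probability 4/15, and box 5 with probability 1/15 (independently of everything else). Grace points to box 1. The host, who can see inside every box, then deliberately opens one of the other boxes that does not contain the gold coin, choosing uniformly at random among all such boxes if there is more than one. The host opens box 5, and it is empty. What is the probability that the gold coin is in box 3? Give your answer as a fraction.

Condition on the true location of the gold coin.
If it is in box 1 (prior 2/15): the host has 4 equally likely choices, so probability 1/4; weight (2/15)·(1/4) = 1/30.
If it is in box 2 (prior 1/5): the host has 3 equally likely choices, so probability 1/3; weight (1/5)·(1/3) = 1/15.
If it is in box 3 (prior 1/3): the host has 3 equally likely choices, so probability 1/3; weight (1/3)·(1/3) = 1/9.
If it is in box 4 (prior 4/15): the host has 3 equally likely choices, so probability 1/3; weight (4/15)·(1/3) = 4/45.
If it is in box 5 (prior 1/15): the host opened box 5, so this case is ruled out; weight (1/15)·0 = 0.
The weights sum to 3/10.
So P(the gold coin in box 3 | the host opened box 5) = (1/9) / (3/10) = 10/27.

10/27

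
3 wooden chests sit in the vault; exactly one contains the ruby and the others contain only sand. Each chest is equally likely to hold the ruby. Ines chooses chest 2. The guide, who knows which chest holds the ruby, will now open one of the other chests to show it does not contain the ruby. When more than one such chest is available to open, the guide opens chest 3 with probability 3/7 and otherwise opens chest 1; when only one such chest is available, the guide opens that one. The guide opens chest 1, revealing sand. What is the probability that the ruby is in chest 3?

7/11

Apply Bayes' rule, conditioning on where the ruby actually is.
If it is in chest 1 (prior 1/3): the guide opened chest 1, so this case is ruled out; weight (1/3)·0 = 0.
If it is in chest 2 (prior 1/3): chest 3 is available but not opened, probability 4/7; weight (1/3)·(4/7) = 4/21.
If it is in chest 3 (prior 1/3): only chest 1 is available, probability 1; weight (1/3)·1 = 1/3.
The weights sum to 11/21.
So P(the ruby in chest 3 | the guide opened chest 1) = (1/3) / (11/21) = 7/11.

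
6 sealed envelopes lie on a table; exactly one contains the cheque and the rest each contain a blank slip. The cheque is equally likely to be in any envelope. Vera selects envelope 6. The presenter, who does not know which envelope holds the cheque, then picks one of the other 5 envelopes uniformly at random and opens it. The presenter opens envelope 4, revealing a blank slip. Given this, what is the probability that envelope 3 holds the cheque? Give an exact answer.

1/5

Condition on the true location of the cheque.
If it is in any of envelopes 1, 2, 3, 5, and 6 (prior 1/6 each): the presenter picks envelope 4 with probability 1/5 regardless, and it is not the prize; weight (1/6)·(1/5) = 1/30 each.
If it is in envelope 4 (prior 1/6): the presenter opened envelope 4, so this case is ruled out; weight (1/6)·0 = 0.
The weights sum to 1/6.
So P(the cheque in envelope 3 | the presenter opened envelope 4) = (1/30) / (1/6) = 1/5.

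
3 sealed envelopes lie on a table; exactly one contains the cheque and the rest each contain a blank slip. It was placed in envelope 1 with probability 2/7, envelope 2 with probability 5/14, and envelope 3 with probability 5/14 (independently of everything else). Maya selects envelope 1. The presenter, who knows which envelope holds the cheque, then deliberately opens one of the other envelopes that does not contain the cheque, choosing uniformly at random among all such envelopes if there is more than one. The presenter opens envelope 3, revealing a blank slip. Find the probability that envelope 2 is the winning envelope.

Condition on the true location of the cheque.
If it is in envelope 1 (prior 2/7): the presenter has 2 equally likely choices, so probability 1/2; weight (2/7)·(1/2) = 1/7.
If it is in envelope 2 (prior 5/14): the presenter has no choice, probability 1; weight (5/14)·1 = 5/14.
If it is in envelope 3 (prior 5/14): the presenter opened envelope 3, so this case is ruled out; weight (5/14)·0 = 0.
The weights sum to 1/2.
So P(the cheque in envelope 2 | the presenter opened envelope 3) = (5/14) / (1/2) = 5/7.

5/7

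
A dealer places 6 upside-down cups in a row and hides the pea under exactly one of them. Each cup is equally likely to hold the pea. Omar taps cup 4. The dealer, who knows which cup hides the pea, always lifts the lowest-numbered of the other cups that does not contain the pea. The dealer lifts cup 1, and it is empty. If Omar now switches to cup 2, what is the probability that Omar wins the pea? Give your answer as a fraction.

1/5

Consider each possible location of the pea in turn.
If it is under cup 1 (prior 1/6): the dealer opened cup 1, so this case is ruled out; weight (1/6)·0 = 0.
If it is under any of cups 2, 3, 4, 5, and 6 (prior 1/6 each): cup 1 is the lowest-numbered option available, probability 1; weight (1/6)·1 = 1/6 each.
The weights sum to 5/6.
So P(the pea under cup 2 | the dealer opened cup 1) = (1/6) / (5/6) = 1/5.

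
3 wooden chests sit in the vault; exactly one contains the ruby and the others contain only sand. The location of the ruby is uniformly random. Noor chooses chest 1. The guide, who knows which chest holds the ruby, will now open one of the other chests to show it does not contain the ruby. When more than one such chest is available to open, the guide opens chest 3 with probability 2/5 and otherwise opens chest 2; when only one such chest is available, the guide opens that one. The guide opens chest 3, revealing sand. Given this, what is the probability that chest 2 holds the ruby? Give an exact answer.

5/7

Consider each possible location of the ruby in turn.
If it is in chest 1 (prior 1/3): chest 3 is available, opened with probability 2/5; weight (1/3)·(2/5) = 2/15.
If it is in chest 2 (prior 1/3): only chest 3 is available, probability 1; weight (1/3)·1 = 1/3.
If it is in chest 3 (prior 1/3): the guide opened chest 3, so this case is ruled out; weight (1/3)·0 = 0.
The weights sum to 7/15.
So P(the ruby in chest 2 | the guide opened chest 3) = (1/3) / (7/15) = 5/7.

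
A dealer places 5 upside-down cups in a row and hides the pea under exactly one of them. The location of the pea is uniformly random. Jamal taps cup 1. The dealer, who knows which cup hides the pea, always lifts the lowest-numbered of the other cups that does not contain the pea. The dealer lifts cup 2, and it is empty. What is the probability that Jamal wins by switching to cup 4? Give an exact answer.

1/4

Apply Bayes' rule, conditioning on where the pea actually is.
If it is under any of cups 1, 3, 4, and 5 (prior 1/5 each): cup 2 is the lowest-numbered option available, probability 1; weight (1/5)·1 = 1/5 each.
If it is under cup 2 (prior 1/5): the dealer opened cup 2, so this case is ruled out; weight (1/5)·0 = 0.
The weights sum to 4/5.
So P(the pea under cup 4 | the dealer opened cup 2) = (1/5) / (4/5) = 1/4.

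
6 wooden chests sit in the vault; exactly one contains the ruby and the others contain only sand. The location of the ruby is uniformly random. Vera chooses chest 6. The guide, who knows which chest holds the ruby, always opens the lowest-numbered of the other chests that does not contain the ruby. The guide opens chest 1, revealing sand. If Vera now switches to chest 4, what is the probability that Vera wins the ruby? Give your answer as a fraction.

Condition on the true location of the ruby.
If it is in chest 1 (prior 1/6): the guide opened chest 1, so this case is ruled out; weight (1/6)·0 = 0.
If it is in any of chests 2, 3, 4, 5, and 6 (prior 1/6 each): chest 1 is the lowest-numbered option available, probability 1; weight (1/6)·1 = 1/6 each.
The weights sum to 5/6.
So P(the ruby in chest 4 | the guide opened chest 1) = (1/6) / (5/6) = 1/5.

1/5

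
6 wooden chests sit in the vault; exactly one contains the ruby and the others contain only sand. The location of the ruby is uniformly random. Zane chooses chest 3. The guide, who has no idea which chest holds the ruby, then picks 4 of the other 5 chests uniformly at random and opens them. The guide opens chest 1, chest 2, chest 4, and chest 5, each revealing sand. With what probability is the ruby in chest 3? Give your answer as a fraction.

Consider each possible location of the ruby in turn.
If it is in any of chests 1, 2, 4, and 5 (prior 1/6 each): that chest was opened and seen not to hold the prize — ruled out; weight (1/6)·0 = 0 each.
If it is in either of chests 3 and 6 (prior 1/6 each): the guide picks exactly this set with probability 1/5 regardless, and none is the prize; weight (1/6)·(1/5) = 1/30 each.
The weights sum to 1/15.
So P(the ruby in chest 3 | the guide opened chest 1, chest 2, chest 4, and chest 5) = (1/30) / (1/15) = 1/2.

1/2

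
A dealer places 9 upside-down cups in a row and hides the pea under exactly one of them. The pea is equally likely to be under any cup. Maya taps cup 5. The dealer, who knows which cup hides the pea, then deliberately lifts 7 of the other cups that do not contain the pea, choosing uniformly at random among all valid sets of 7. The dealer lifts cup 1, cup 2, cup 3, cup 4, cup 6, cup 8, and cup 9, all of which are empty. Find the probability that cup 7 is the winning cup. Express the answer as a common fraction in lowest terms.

8/9

Apply Bayes' rule, conditioning on where the pea actually is.
If it is under any of cups 1, 2, 3, 4, 6, 8, and 9 (prior 1/9 each): that cup was opened and seen not to hold the prize — ruled out; weight (1/9)·0 = 0 each.
If it is under cup 5 (prior 1/9): the dealer has 8 equally likely choices, so probability 1/8; weight (1/9)·(1/8) = 1/72.
If it is under cup 7 (prior 1/9): the dealer has no choice, probability 1; weight (1/9)·1 = 1/9.
The weights sum to 1/8.
So P(the pea under cup 7 | the dealer opened cup 1, cup 2, cup 3, cup 4, cup 6, cup 8, and cup 9) = (1/9) / (1/8) = 8/9.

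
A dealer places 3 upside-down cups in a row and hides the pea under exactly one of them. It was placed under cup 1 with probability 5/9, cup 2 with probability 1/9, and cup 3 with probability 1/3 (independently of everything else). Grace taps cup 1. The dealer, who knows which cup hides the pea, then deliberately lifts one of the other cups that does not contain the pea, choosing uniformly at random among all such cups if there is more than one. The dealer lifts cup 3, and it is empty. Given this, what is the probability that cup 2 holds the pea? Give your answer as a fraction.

2/7

Apply Bayes' rule, conditioning on where the pea actually is.
If it is under cup 1 (prior 5/9): the dealer has 2 equally likely choices, so probability 1/2; weight (5/9)·(1/2) = 5/18.
If it is under cup 2 (prior 1/9): the dealer has no choice, probability 1; weight (1/9)·1 = 1/9.
If it is under cup 3 (prior 1/3): the dealer opened cup 3, so this case is ruled out; weight (1/3)·0 = 0.
The weights sum to 7/18.
So P(the pea under cup 2 | the dealer opened cup 3) = (1/9) / (7/18) = 2/7.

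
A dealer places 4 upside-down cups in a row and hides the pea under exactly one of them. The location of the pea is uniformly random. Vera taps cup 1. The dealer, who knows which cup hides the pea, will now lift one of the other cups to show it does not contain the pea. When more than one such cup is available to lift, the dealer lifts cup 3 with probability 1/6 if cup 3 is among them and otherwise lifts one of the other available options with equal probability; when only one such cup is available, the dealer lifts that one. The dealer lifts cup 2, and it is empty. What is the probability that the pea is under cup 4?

10/21

Apply Bayes' rule, conditioning on where the pea actually is.
If it is under cup 1 (prior 1/4): cup 3 is available but not opened; cup 2 gets probability (1 − 1/6)/2 = 5/12; weight (1/4)·(5/12) = 5/48.
If it is under cup 2 (prior 1/4): the dealer opened cup 2, so this case is ruled out; weight (1/4)·0 = 0.
If it is under cup 3 (prior 1/4): cup 3 holds the prize so is unavailable; the dealer chooses uniformly among the 2 others, probability 1/2; weight (1/4)·(1/2) = 1/8.
If it is under cup 4 (prior 1/4): cup 3 is available but not opened, probability 5/6; weight (1/4)·(5/6) = 5/24.
The weights sum to 7/16.
So P(the pea under cup 4 | the dealer opened cup 2) = (5/24) / (7/16) = 10/21.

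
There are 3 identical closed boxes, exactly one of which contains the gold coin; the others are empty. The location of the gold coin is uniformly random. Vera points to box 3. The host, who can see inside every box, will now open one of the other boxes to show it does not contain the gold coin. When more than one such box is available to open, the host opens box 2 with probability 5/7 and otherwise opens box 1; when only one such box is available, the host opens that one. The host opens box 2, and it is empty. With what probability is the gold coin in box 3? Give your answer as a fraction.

5/12

Condition on the true location of the gold coin.
If it is in box 1 (prior 1/3): only box 2 is available, probability 1; weight (1/3)·1 = 1/3.
If it is in box 2 (prior 1/3): the host opened box 2, so this case is ruled out; weight (1/3)·0 = 0.
If it is in box 3 (prior 1/3): box 2 is available, opened with probability 5/7; weight (1/3)·(5/7) = 5/21.
The weights sum to 4/7.
So P(the gold coin in box 3 | the host opened box 2) = (5/21) / (4/7) = 5/12.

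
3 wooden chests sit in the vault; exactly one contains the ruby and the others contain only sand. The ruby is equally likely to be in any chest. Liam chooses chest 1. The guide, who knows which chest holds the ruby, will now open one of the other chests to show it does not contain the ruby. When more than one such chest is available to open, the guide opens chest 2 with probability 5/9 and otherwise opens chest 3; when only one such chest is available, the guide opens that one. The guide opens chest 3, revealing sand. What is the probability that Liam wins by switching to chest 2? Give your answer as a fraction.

9/13

Apply Bayes' rule, conditioning on where the ruby actually is.
If it is in chest 1 (prior 1/3): chest 2 is available but not opened, probability 4/9; weight (1/3)·(4/9) = 4/27.
If it is in chest 2 (prior 1/3): only chest 3 is available, probability 1; weight (1/3)·1 = 1/3.
If it is in chest 3 (prior 1/3): the guide opened chest 3, so this case is ruled out; weight (1/3)·0 = 0.
The weights sum to 13/27.
So P(the ruby in chest 2 | the guide opened chest 3) = (1/3) / (13/27) = 9/13.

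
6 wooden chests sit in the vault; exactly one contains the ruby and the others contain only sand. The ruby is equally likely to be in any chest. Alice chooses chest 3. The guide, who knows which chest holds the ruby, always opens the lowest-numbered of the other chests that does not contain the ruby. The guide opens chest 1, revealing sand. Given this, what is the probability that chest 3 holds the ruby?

1/5

Apply Bayes' rule, conditioning on where the ruby actually is.
If it is in chest 1 (prior 1/6): the guide opened chest 1, so this case is ruled out; weight (1/6)·0 = 0.
If it is in any of chests 2, 3, 4, 5, and 6 (prior 1/6 each): chest 1 is the lowest-numbered option available, probability 1; weight (1/6)·1 = 1/6 each.
The weights sum to 5/6.
So P(the ruby in chest 3 | the guide opened chest 1) = (1/6) / (5/6) = 1/5.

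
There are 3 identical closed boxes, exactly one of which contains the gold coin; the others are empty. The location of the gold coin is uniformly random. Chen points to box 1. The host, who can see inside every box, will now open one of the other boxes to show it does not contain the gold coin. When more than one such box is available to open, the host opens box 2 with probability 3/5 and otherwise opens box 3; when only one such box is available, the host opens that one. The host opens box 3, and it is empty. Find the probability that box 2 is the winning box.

Consider each possible location of the gold coin in turn.
If it is in box 1 (prior 1/3): box 2 is available but not opened, probability 2/5; weight (1/3)·(2/5) = 2/15.
If it is in box 2 (prior 1/3): only box 3 is available, probability 1; weight (1/3)·1 = 1/3.
If it is in box 3 (prior 1/3): the host opened box 3, so this case is ruled out; weight (1/3)·0 = 0.
The weights sum to 7/15.
So P(the gold coin in box 2 | the host opened box 3) = (1/3) / (7/15) = 5/7.

5/7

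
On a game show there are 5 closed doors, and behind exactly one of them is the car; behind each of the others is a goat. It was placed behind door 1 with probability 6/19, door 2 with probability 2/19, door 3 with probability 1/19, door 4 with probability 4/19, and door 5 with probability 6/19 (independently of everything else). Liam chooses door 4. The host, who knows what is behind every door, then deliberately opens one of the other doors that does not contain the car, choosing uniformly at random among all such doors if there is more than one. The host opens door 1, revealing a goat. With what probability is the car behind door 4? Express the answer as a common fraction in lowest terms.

Consider each possible location of the car in turn.
If it is behind door 1 (prior 6/19): the host opened door 1, so this case is ruled out; weight (6/19)·0 = 0.
If it is behind door 2 (prior 2/19): the host has 3 equally likely choices, so probability 1/3; weight (2/19)·(1/3) = 2/57.
If it is behind door 3 (prior 1/19): the host has 3 equally likely choices, so probability 1/3; weight (1/19)·(1/3) = 1/57.
If it is behind door 4 (prior 4/19): the host has 4 equally likely choices, so probability 1/4; weight (4/19)·(1/4) = 1/19.
If it is behind door 5 (prior 6/19): the host has 3 equally likely choices, so probability 1/3; weight (6/19)·(1/3) = 2/19.
The weights sum to 4/19.
So P(the car behind door 4 | the host opened door 1) = (1/19) / (4/19) = 1/4.

1/4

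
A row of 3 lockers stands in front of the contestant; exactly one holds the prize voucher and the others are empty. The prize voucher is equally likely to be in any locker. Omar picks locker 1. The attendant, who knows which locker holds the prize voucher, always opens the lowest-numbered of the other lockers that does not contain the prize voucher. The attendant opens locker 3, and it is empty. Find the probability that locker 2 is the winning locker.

Condition on the true location of the prize voucher.
If it is in locker 1 (prior 1/3): the attendant would have opened locker 2 instead, probability 0; weight (1/3)·0 = 0.
If it is in locker 2 (prior 1/3): locker 3 is the lowest-numbered option available, probability 1; weight (1/3)·1 = 1/3.
If it is in locker 3 (prior 1/3): the attendant opened locker 3, so this case is ruled out; weight (1/3)·0 = 0.
The weights sum to 1/3.
So P(the prize voucher in locker 2 | the attendant opened locker 3) = (1/3) / (1/3) = 1.

1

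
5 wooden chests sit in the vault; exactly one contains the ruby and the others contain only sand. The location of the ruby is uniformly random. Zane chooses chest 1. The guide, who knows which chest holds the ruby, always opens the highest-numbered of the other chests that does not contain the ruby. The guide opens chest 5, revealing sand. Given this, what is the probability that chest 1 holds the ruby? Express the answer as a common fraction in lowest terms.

Apply Bayes' rule, conditioning on where the ruby actually is.
If it is in any of chests 1, 2, 3, and 4 (prior 1/5 each): chest 5 is the highest-numbered option available, probability 1; weight (1/5)·1 = 1/5 each.
If it is in chest 5 (prior 1/5): the guide opened chest 5, so this case is ruled out; weight (1/5)·0 = 0.
The weights sum to 4/5.
So P(the ruby in chest 1 | the guide opened chest 5) = (1/5) / (4/5) = 1/4.

1/4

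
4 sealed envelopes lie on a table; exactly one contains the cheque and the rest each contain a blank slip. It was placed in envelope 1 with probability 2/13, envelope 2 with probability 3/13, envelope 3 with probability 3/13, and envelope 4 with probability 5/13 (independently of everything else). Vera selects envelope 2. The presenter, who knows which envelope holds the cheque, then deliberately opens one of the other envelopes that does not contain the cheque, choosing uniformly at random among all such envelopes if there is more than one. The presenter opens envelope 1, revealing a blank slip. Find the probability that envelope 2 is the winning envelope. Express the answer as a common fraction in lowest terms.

Apply Bayes' rule, conditioning on where the cheque actually is.
If it is in envelope 1 (prior 2/13): the presenter opened envelope 1, so this case is ruled out; weight (2/13)·0 = 0.
If it is in envelope 2 (prior 3/13): the presenter has 3 equally likely choices, so probability 1/3; weight (3/13)·(1/3) = 1/13.
If it is in envelope 3 (prior 3/13): the presenter has 2 equally likely choices, so probability 1/2; weight (3/13)·(1/2) = 3/26.
If it is in envelope 4 (prior 5/13): the presenter has 2 equally likely choices, so probability 1/2; weight (5/13)·(1/2) = 5/26.
The weights sum to 5/13.
So P(the cheque in envelope 2 | the presenter opened envelope 1) = (1/13) / (5/13) = 1/5.

1/5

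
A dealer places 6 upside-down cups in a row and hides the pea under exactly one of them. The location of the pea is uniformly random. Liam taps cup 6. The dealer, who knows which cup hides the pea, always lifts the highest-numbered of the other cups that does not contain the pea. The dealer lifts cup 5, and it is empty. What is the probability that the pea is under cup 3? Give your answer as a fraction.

1/5

Condition on the true location of the pea.
If it is under any of cups 1, 2, 3, 4, and 6 (prior 1/6 each): cup 5 is the highest-numbered option available, probability 1; weight (1/6)·1 = 1/6 each.
If it is under cup 5 (prior 1/6): the dealer opened cup 5, so this case is ruled out; weight (1/6)·0 = 0.
The weights sum to 5/6.
So P(the pea under cup 3 | the dealer opened cup 5) = (1/6) / (5/6) = 1/5.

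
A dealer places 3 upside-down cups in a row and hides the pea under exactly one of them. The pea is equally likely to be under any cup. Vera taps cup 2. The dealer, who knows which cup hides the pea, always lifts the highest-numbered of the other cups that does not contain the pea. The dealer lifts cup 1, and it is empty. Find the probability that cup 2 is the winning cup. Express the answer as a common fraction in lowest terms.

0

Consider each possible location of the pea in turn.
If it is under cup 1 (prior 1/3): the dealer opened cup 1, so this case is ruled out; weight (1/3)·0 = 0.
If it is under cup 2 (prior 1/3): the dealer would have opened cup 3 instead, probability 0; weight (1/3)·0 = 0.
If it is under cup 3 (prior 1/3): cup 1 is the highest-numbered option available, probability 1; weight (1/3)·1 = 1/3.
The weights sum to 1/3.
So P(the pea under cup 2 | the dealer opened cup 1) = 0 / (1/3) = 0.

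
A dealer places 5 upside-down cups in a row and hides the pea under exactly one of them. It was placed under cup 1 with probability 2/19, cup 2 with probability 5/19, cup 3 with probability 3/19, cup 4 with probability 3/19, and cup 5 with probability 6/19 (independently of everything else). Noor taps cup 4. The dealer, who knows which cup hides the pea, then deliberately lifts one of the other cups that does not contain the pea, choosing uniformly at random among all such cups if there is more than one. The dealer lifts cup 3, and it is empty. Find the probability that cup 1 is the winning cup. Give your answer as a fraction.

Apply Bayes' rule, conditioning on where the pea actually is.
If it is under cup 1 (prior 2/19): the dealer has 3 equally likely choices, so probability 1/3; weight (2/19)·(1/3) = 2/57.
If it is under cup 2 (prior 5/19): the dealer has 3 equally likely choices, so probability 1/3; weight (5/19)·(1/3) = 5/57.
If it is under cup 3 (prior 3/19): the dealer opened cup 3, so this case is ruled out; weight (3/19)·0 = 0.
If it is under cup 4 (prior 3/19): the dealer has 4 equally likely choices, so probability 1/4; weight (3/19)·(1/4) = 3/76.
If it is under cup 5 (prior 6/19): the dealer has 3 equally likely choices, so probability 1/3; weight (6/19)·(1/3) = 2/19.
The weights sum to 61/228.
So P(the pea under cup 1 | the dealer opened cup 3) = (2/57) / (61/228) = 8/61.

8/61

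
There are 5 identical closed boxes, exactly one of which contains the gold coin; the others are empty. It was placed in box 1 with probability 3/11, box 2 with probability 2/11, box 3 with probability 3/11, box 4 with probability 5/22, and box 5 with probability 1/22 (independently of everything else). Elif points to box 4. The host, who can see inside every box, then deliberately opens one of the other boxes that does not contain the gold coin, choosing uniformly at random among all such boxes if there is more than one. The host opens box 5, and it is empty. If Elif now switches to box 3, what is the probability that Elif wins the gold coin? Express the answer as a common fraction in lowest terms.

Consider each possible location of the gold coin in turn.
If it is in either of boxes 1 and 3 (prior 3/11 each): the host has 3 equally likely choices, so probability 1/3; weight (3/11)·(1/3) = 1/11 each.
If it is in box 2 (prior 2/11): the host has 3 equally likely choices, so probability 1/3; weight (2/11)·(1/3) = 2/33.
If it is in box 4 (prior 5/22): the host has 4 equally likely choices, so probability 1/4; weight (5/22)·(1/4) = 5/88.
If it is in box 5 (prior 1/22): the host opened box 5, so this case is ruled out; weight (1/22)·0 = 0.
The weights sum to 79/264.
So P(the gold coin in box 3 | the host opened box 5) = (1/11) / (79/264) = 24/79.

24/79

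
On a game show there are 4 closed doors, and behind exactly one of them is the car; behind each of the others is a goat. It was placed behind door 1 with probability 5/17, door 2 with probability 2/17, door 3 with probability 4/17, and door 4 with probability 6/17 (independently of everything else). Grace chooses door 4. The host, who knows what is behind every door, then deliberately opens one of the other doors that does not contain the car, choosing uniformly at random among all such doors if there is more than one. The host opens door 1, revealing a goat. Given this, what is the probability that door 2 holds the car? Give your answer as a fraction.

Apply Bayes' rule, conditioning on where the car actually is.
If it is behind door 1 (prior 5/17): the host opened door 1, so this case is ruled out; weight (5/17)·0 = 0.
If it is behind door 2 (prior 2/17): the host has 2 equally likely choices, so probability 1/2; weight (2/17)·(1/2) = 1/17.
If it is behind door 3 (prior 4/17): the host has 2 equally likely choices, so probability 1/2; weight (4/17)·(1/2) = 2/17.
If it is behind door 4 (prior 6/17): the host has 3 equally likely choices, so probability 1/3; weight (6/17)·(1/3) = 2/17.
The weights sum to 5/17.
So P(the car behind door 2 | the host opened door 1) = (1/17) / (5/17) = 1/5.

1/5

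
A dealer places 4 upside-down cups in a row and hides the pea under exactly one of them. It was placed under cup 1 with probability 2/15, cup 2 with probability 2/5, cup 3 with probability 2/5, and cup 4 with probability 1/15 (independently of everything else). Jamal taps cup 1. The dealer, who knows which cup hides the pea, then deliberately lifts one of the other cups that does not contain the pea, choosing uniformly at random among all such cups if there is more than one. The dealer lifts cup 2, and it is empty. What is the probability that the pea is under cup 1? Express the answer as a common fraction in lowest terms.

4/25

Condition on the true location of the pea.
If it is under cup 1 (prior 2/15): the dealer has 3 equally likely choices, so probability 1/3; weight (2/15)·(1/3) = 2/45.
If it is under cup 2 (prior 2/5): the dealer opened cup 2, so this case is ruled out; weight (2/5)·0 = 0.
If it is under cup 3 (prior 2/5): the dealer has 2 equally likely choices, so probability 1/2; weight (2/5)·(1/2) = 1/5.
If it is under cup 4 (prior 1/15): the dealer has 2 equally likely choices, so probability 1/2; weight (1/15)·(1/2) = 1/30.
The weights sum to 5/18.
So P(the pea under cup 1 | the dealer opened cup 2) = (2/45) / (5/18) = 4/25.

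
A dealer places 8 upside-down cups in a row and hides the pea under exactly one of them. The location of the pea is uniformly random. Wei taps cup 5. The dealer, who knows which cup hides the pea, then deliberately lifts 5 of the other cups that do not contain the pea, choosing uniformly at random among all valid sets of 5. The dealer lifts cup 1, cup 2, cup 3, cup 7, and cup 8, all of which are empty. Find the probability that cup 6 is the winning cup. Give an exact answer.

7/16

Apply Bayes' rule, conditioning on where the pea actually is.
If it is under any of cups 1, 2, 3, 7, and 8 (prior 1/8 each): that cup was opened and seen not to hold the prize — ruled out; weight (1/8)·0 = 0 each.
If it is under either of cups 4 and 6 (prior 1/8 each): the dealer has 6 equally likely choices, so probability 1/6; weight (1/8)·(1/6) = 1/48 each.
If it is under cup 5 (prior 1/8): the dealer has 21 equally likely choices, so probability 1/21; weight (1/8)·(1/21) = 1/168.
The weights sum to 1/21.
So P(the pea under cup 6 | the dealer opened cup 1, cup 2, cup 3, cup 7, and cup 8) = (1/48) / (1/21) = 7/16.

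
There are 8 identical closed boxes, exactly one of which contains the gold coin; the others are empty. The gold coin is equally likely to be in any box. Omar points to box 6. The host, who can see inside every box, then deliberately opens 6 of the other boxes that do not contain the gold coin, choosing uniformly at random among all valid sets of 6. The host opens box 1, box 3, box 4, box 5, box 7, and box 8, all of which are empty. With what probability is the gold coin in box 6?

1/8

Consider each possible location of the gold coin in turn.
If it is in any of boxes 1, 3, 4, 5, 7, and 8 (prior 1/8 each): that box was opened and seen not to hold the prize — ruled out; weight (1/8)·0 = 0 each.
If it is in box 2 (prior 1/8): the host has no choice, probability 1; weight (1/8)·1 = 1/8.
If it is in box 6 (prior 1/8): the host has 7 equally likely choices, so probability 1/7; weight (1/8)·(1/7) = 1/56.
The weights sum to 1/7.
So P(the gold coin in box 6 | the host opened box 1, box 3, box 4, box 5, box 7, and box 8) = (1/56) / (1/7) = 1/8.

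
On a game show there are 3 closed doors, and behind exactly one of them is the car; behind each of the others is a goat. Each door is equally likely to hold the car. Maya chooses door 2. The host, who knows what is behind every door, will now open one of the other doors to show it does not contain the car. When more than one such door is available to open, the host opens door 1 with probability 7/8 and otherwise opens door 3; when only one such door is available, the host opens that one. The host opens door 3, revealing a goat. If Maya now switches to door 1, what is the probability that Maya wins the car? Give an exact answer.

8/9

Apply Bayes' rule, conditioning on where the car actually is.
If it is behind door 1 (prior 1/3): only door 3 is available, probability 1; weight (1/3)·1 = 1/3.
If it is behind door 2 (prior 1/3): door 1 is available but not opened, probability 1/8; weight (1/3)·(1/8) = 1/24.
If it is behind door 3 (prior 1/3): the host opened door 3, so this case is ruled out; weight (1/3)·0 = 0.
The weights sum to 3/8.
So P(the car behind door 1 | the host opened door 3) = (1/3) / (3/8) = 8/9.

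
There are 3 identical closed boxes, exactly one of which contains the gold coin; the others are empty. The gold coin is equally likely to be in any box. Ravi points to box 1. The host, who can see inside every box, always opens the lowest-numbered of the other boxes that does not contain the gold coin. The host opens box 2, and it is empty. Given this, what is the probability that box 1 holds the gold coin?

Consider each possible location of the gold coin in turn.
If it is in either of boxes 1 and 3 (prior 1/3 each): box 2 is the lowest-numbered option available, probability 1; weight (1/3)·1 = 1/3 each.
If it is in box 2 (prior 1/3): the host opened box 2, so this case is ruled out; weight (1/3)·0 = 0.
The weights sum to 2/3.
So P(the gold coin in box 1 | the host opened box 2) = (1/3) / (2/3) = 1/2.

1/2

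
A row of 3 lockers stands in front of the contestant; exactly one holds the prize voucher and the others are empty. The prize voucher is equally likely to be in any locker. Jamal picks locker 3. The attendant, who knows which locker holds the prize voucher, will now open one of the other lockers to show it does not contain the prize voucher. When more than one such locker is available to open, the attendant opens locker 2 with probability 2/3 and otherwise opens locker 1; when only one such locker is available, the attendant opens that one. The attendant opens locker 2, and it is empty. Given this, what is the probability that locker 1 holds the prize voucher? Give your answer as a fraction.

Apply Bayes' rule, conditioning on where the prize voucher actually is.
If it is in locker 1 (prior 1/3): only locker 2 is available, probability 1; weight (1/3)·1 = 1/3.
If it is in locker 2 (prior 1/3): the attendant opened locker 2, so this case is ruled out; weight (1/3)·0 = 0.
If it is in locker 3 (prior 1/3): locker 2 is available, opened with probability 2/3; weight (1/3)·(2/3) = 2/9.
The weights sum to 5/9.
So P(the prize voucher in locker 1 | the attendant opened locker 2) = (1/3) / (5/9) = 3/5.

3/5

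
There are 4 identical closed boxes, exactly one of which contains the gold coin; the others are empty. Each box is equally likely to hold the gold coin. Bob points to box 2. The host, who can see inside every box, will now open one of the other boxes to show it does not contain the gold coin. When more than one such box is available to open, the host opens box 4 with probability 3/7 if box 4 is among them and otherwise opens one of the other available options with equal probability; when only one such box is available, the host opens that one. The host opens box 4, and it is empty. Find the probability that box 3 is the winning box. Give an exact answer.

1/3

Consider each possible location of the gold coin in turn.
If it is in any of boxes 1, 2, and 3 (prior 1/4 each): box 4 is available, opened with probability 3/7; weight (1/4)·(3/7) = 3/28 each.
If it is in box 4 (prior 1/4): the host opened box 4, so this case is ruled out; weight (1/4)·0 = 0.
The weights sum to 9/28.
So P(the gold coin in box 3 | the host opened box 4) = (3/28) / (9/28) = 1/3.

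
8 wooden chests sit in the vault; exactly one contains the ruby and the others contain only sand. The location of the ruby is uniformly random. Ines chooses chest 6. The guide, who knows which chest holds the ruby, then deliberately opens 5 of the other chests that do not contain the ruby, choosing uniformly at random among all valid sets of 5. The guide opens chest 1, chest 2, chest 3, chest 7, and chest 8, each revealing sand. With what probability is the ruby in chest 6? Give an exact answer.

1/8

Consider each possible location of the ruby in turn.
If it is in any of chests 1, 2, 3, 7, and 8 (prior 1/8 each): that chest was opened and seen not to hold the prize — ruled out; weight (1/8)·0 = 0 each.
If it is in either of chests 4 and 5 (prior 1/8 each): the guide has 6 equally likely choices, so probability 1/6; weight (1/8)·(1/6) = 1/48 each.
If it is in chest 6 (prior 1/8): the guide has 21 equally likely choices, so probability 1/21; weight (1/8)·(1/21) = 1/168.
The weights sum to 1/21.
So P(the ruby in chest 6 | the guide opened chest 1, chest 2, chest 3, chest 7, and chest 8) = (1/168) / (1/21) = 1/8.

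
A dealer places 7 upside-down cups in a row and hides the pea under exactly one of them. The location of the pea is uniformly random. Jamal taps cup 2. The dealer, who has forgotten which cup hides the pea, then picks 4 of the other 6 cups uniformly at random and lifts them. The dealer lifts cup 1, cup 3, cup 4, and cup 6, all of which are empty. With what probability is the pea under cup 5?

Apply Bayes' rule, conditioning on where the pea actually is.
If it is under any of cups 1, 3, 4, and 6 (prior 1/7 each): that cup was opened and seen not to hold the prize — ruled out; weight (1/7)·0 = 0 each.
If it is under any of cups 2, 5, and 7 (prior 1/7 each): the dealer picks exactly this set with probability 1/15 regardless, and none is the prize; weight (1/7)·(1/15) = 1/105 each.
The weights sum to 1/35.
So P(the pea under cup 5 | the dealer opened cup 1, cup 3, cup 4, and cup 6) = (1/105) / (1/35) = 1/3.

1/3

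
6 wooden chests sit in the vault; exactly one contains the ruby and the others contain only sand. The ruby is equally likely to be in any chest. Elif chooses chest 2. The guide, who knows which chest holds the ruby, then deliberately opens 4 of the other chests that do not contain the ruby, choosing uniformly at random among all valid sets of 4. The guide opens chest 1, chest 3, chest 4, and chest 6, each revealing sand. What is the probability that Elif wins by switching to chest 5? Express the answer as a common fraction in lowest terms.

5/6

Condition on the true location of the ruby.
If it is in any of chests 1, 3, 4, and 6 (prior 1/6 each): that chest was opened and seen not to hold the prize — ruled out; weight (1/6)·0 = 0 each.
If it is in chest 2 (prior 1/6): the guide has 5 equally likely choices, so probability 1/5; weight (1/6)·(1/5) = 1/30.
If it is in chest 5 (prior 1/6): the guide has no choice, probability 1; weight (1/6)·1 = 1/6.
The weights sum to 1/5.
So P(the ruby in chest 5 | the guide opened chest 1, chest 3, chest 4, and chest 6) = (1/6) / (1/5) = 5/6.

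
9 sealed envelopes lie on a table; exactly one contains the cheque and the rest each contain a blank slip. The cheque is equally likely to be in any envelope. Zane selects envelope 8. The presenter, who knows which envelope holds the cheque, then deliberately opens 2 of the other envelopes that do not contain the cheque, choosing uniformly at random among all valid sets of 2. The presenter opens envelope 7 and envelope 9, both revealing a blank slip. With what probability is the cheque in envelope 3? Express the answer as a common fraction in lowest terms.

Condition on the true location of the cheque.
If it is in any of envelopes 1, 2, 3, 4, 5, and 6 (prior 1/9 each): the presenter has 21 equally likely choices, so probability 1/21; weight (1/9)·(1/21) = 1/189 each.
If it is in either of envelopes 7 and 9 (prior 1/9 each): that envelope was opened and seen not to hold the prize — ruled out; weight (1/9)·0 = 0 each.
If it is in envelope 8 (prior 1/9): the presenter has 28 equally likely choices, so probability 1/28; weight (1/9)·(1/28) = 1/252.
The weights sum to 1/28.
So P(the cheque in envelope 3 | the presenter opened envelope 7 and envelope 9) = (1/189) / (1/28) = 4/27.

4/27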